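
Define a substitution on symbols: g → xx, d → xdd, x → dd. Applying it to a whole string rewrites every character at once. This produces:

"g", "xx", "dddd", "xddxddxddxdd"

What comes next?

ddxddxddddxddxddddxddxddddxddxdd

Apply φ to xddxddxddxdd symbol by symbol: x→dd, d→xdd, d→xdd, x→dd, d→xdd, d→xdd, x→dd, d→xdd, d→xdd, x→dd, d→xdd, d→xdd; joined: dd xdd xdd dd xdd xdd dd xdd xdd dd xdd xdd.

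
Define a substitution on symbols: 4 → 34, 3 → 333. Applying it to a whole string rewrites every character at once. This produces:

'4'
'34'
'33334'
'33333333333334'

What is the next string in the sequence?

Replace each of the 14 characters of 33333333333334 in place — 333 333 333 333 333 333 333 333 333 333 333 333 333 34 — and concatenate.

33333333333333333333333333333333333333334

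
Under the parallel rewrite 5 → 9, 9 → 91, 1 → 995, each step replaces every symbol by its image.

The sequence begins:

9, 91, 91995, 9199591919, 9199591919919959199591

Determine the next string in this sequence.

Replace each of the 22 characters of 9199591919919959199591 in place — 91 995 91 91 9 91 995 91 995 91 91 995 91 91 9 91 995 91 91 9 91 995 — and concatenate.

91995919199199591995919199591919919959191991995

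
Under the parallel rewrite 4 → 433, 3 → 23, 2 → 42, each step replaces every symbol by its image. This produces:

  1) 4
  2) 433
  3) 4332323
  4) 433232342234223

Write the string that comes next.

433232342234223433424223433424223

Applying the rule to each of the 15 symbols of 433232342234223 gives the pieces 433 23 23 42 23 42 23 433 42 42 23 433 42 42 23, which concatenate to the answer.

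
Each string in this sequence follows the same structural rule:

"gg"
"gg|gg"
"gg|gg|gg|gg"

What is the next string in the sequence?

s(k+1) = s(k)·|·s(k) — each term doubles the last with '|' between the halves.
Doubling gg|gg|gg|gg with '|' between the halves:

gg|gg|gg|gg|gg|gg|gg|gg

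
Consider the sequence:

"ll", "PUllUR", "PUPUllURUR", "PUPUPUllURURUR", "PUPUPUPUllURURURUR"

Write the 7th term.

Each term wraps the previous one in PU on the left and UR on the right.
From PUPUPUPUllURURURUR, 2 further steps: PUPUPUPUllURURURUR → PUPUPUPUPUllURURURURUR → (answer).

PUPUPUPUPUPUllURURURURURUR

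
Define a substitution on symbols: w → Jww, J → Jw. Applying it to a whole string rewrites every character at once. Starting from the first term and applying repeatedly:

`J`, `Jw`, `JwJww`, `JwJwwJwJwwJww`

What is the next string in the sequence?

Applying the rule to each of the 13 symbols of JwJwwJwJwwJww gives the pieces Jw Jww Jw Jww Jww Jw Jww Jw Jww Jww Jw Jww Jww, which concatenate to the answer.

JwJwwJwJwwJwwJwJwwJwJwwJwwJwJwwJww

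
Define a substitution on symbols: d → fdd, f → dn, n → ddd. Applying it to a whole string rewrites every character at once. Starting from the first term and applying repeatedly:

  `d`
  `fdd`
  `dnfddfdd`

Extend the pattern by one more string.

fddddddnfddfdddnfddfdd

Expanding dnfddfdd: d→fdd, n→ddd, f→dn, d→fdd, d→fdd, f→dn, d→fdd, d→fdd. Concatenated: fdd ddd dn fdd fdd dn fdd fdd.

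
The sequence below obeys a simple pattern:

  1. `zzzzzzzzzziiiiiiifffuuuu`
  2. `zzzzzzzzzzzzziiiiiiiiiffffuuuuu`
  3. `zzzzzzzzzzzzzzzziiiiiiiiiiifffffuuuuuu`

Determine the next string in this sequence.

The n-th term is 3n+1 z's then 2n+1 i's then n f's then n+1 u's, where the shown terms are n = 3, 4, 5.
At n = 6 the blocks have lengths 19, 13, 6, 7.

zzzzzzzzzzzzzzzzzzziiiiiiiiiiiiiffffffuuuuuuu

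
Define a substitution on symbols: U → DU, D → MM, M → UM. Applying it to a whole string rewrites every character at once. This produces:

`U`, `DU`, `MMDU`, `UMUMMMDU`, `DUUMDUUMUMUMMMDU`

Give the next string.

Rewriting the 16 symbols of DUUMDUUMUMUMMMDU one by one yields MM DU DU UM MM DU DU UM DU UM DU UM UM UM MM DU; concatenated:

MMDUDUUMMMDUDUUMDUUMDUUMUMUMMMDU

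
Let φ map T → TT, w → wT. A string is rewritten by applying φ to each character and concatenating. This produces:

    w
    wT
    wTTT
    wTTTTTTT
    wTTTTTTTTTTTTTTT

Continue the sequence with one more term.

wTTTTTTTTTTTTTTTTTTTTTTTTTTTTTTT

Replace each of the 16 characters of wTTTTTTTTTTTTTTT in place — wT TT TT TT TT TT TT TT TT TT TT TT TT TT TT TT — and concatenate.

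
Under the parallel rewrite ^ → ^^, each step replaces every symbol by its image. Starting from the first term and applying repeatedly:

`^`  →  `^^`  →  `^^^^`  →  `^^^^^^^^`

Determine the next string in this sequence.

Apply φ to ^^^^^^^^ symbol by symbol: ^→^^, ^→^^, ^→^^, ^→^^, ^→^^, ^→^^, ^→^^, ^→^^; joined: ^^ ^^ ^^ ^^ ^^ ^^ ^^ ^^.

^^^^^^^^^^^^^^^^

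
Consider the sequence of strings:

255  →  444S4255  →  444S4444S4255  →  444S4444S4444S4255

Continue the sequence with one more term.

The strings grow by a fixed prefix 444S4 each time.
Applying this once more to 444S4444S4444S4255:

444S4444S4444S4444S4255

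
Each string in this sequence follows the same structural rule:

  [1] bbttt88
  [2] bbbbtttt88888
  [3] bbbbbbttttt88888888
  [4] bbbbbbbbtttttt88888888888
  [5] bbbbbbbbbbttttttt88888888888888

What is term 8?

Reading off run lengths: b runs 2, 4, 6, 8, 10; t runs 3, 4, 5, 6, 7; 8 runs 2, 5, 8, 11, 14 — each is linear in n (n = 1, 2, …).
At n = 8 the blocks have lengths 16, 10, 23.

bbbbbbbbbbbbbbbbtttttttttt88888888888888888888888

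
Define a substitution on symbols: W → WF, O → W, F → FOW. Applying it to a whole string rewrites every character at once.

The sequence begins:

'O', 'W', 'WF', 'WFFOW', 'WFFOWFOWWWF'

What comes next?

WFFOWFOWWWFFOWWWFWFWFFOW

Expanding WFFOWFOWWWF: W→WF, F→FOW, F→FOW, O→W, W→WF, F→FOW, O→W, W→WF, W→WF, W→WF, F→FOW. Concatenated: WF FOW FOW W WF FOW W WF WF WF FOW.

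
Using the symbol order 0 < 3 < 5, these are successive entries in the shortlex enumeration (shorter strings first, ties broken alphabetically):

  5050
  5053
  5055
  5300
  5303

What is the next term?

Find the rightmost character of 5303 below 5, bump it to the next letter, and reset everything to its right to 0.

5305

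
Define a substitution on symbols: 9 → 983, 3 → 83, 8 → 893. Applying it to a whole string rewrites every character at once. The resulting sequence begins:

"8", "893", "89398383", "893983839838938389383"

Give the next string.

8939838398389383893839838938389398383893838939838389383

φ(893983839838938389383) expands symbol-by-symbol to 893 983 83 983 893 83 893 83 983 893 83 893 983 83 893 83 893 983 83 893 83; joining the 21 pieces gives the next term.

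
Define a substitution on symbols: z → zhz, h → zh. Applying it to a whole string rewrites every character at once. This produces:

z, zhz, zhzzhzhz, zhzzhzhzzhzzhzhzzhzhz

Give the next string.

Replace each of the 21 characters of zhzzhzhzzhzzhzhzzhzhz in place — zhz zh zhz zhz zh zhz zh zhz zhz zh zhz zhz zh zhz zh zhz zhz zh zhz zh zhz — and concatenate.

zhzzhzhzzhzzhzhzzhzhzzhzzhzhzzhzzhzhzzhzhzzhzzhzhzzhzhz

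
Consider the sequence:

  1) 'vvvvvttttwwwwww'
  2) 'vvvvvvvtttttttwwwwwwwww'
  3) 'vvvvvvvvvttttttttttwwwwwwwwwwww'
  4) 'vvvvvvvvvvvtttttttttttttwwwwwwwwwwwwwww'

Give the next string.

vvvvvvvvvvvvvttttttttttttttttwwwwwwwwwwwwwwwwww

Each string has the form v^{2n+3} t^{3n+1} w^{3n+3} (n = 1, 2, …).
For the next term, n = 5, so the run lengths are 13, 16, 18.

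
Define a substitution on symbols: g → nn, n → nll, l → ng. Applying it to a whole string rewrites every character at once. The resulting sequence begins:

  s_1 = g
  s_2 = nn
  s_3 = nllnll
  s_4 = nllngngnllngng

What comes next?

nllngngnllnnnllnnnllngngnllnnnllnn

Replace each of the 14 characters of nllngngnllngng in place — nll ng ng nll nn nll nn nll ng ng nll nn nll nn — and concatenate.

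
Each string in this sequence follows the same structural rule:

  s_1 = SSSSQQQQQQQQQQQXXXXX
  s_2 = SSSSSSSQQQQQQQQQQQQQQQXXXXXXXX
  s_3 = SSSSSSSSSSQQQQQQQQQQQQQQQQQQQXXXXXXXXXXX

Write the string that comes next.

SSSSSSSSSSSSSQQQQQQQQQQQQQQQQQQQQQQQXXXXXXXXXXXXXX

The n-th term is 3n-2 S's then 4n+3 Q's then 3n-1 X's, where the shown terms are n = 2, 3, 4.
At n = 5 the blocks have lengths 13, 23, 14.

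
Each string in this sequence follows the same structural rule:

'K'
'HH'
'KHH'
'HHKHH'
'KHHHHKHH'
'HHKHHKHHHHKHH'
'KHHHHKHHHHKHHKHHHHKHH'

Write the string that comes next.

Each term (from the third on) is the two preceding terms concatenated in order: term 3 = K·HH = KHH.
Continuing: HHKHHKHHHHKHH · KHHHHKHHHHKHHKHHHHKHH gives term 8.

HHKHHKHHHHKHHKHHHHKHHHHKHHKHHHHKHH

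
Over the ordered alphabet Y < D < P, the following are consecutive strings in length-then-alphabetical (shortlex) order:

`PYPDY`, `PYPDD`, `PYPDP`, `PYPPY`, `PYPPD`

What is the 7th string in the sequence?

Continuing the enumeration 2 steps past PYPPD: PYPPD → PYPPP → (answer).

PDYYY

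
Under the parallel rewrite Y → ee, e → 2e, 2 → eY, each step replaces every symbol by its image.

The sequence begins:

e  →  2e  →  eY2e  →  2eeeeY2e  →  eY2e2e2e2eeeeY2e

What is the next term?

2eeeeY2eeY2eeY2eeY2e2e2e2eeeeY2e

Applying the rule to each of the 16 symbols of eY2e2e2e2eeeeY2e gives the pieces 2e ee eY 2e eY 2e eY 2e eY 2e 2e 2e 2e ee eY 2e, which concatenate to the answer.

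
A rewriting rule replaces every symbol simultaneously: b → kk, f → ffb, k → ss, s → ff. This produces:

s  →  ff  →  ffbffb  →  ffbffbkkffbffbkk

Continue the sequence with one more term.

ffbffbkkffbffbkkssssffbffbkkffbffbkkssss

φ(ffbffbkkffbffbkk) expands symbol-by-symbol to ffb ffb kk ffb ffb kk ss ss ffb ffb kk ffb ffb kk ss ss; joining the 16 pieces gives the next term.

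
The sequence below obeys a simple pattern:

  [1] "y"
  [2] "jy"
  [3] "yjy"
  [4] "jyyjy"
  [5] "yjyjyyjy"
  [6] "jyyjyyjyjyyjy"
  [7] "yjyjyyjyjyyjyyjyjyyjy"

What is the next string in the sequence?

jyyjyyjyjyyjyyjyjyyjyjyyjyyjyjyyjy

From term 3 onward, concatenate the second-to-last term with the last: y·jy = yjy, jy·yjy = jyyjy, …
So term 8 is jyyjyyjyjyyjy·yjyjyyjyjyyjyyjyjyyjy.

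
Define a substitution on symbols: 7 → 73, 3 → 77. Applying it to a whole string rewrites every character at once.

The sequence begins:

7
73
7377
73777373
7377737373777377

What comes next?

φ(7377737373777377) expands symbol-by-symbol to 73 77 73 73 73 77 73 77 73 77 73 73 73 77 73 73; joining the 16 pieces gives the next term.

73777373737773777377737373777373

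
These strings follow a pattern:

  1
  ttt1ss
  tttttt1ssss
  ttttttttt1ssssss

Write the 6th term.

ttttttttttttttt1ssssssssss

Each term wraps the previous one in ttt on the left and ss on the right.
From ttttttttt1ssssss, 2 further steps: ttttttttt1ssssss → tttttttttttt1ssssssss → (answer).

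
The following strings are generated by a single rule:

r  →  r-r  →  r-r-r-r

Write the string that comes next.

Every step duplicates the string with '-' between the halves.
Doubling r-r-r-r with '-' between the halves:

r-r-r-r-r-r-r-r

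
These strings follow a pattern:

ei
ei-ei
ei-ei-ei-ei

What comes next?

s(k+1) = s(k)·-·s(k) — each term doubles the last with '-' between the halves.
One more doubling of ei-ei-ei-ei gives the answer.

ei-ei-ei-ei-ei-ei-ei-ei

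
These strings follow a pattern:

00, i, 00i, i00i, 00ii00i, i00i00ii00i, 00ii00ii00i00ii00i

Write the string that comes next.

Each term (from the third on) is the two preceding terms concatenated in order: term 3 = 00·i = 00i.
So term 8 is i00i00ii00i·00ii00ii00i00ii00i.

i00i00ii00i00ii00ii00i00ii00i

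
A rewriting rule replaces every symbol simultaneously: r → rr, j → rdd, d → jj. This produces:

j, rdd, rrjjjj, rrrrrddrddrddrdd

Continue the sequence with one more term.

rrrrrrrrrrjjjjrrjjjjrrjjjjrrjjjj

Replace each of the 16 characters of rrrrrddrddrddrdd in place — rr rr rr rr rr jj jj rr jj jj rr jj jj rr jj jj — and concatenate.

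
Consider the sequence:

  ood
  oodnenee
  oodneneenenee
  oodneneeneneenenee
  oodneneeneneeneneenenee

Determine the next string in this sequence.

oodneneeneneeneneeneneenenee

The strings grow by a fixed suffix nenee each time.
One more step from oodneneeneneeneneenenee gives the answer.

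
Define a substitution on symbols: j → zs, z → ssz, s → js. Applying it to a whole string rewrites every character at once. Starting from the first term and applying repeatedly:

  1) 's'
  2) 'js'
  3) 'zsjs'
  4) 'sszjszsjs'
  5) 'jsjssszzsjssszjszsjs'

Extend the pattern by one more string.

Applying the rule to each of the 20 symbols of jsjssszzsjssszjszsjs gives the pieces zs js zs js js js ssz ssz js zs js js js ssz zs js ssz js zs js, which concatenate to the answer.

zsjszsjsjsjssszsszjszsjsjsjssszzsjssszjszsjs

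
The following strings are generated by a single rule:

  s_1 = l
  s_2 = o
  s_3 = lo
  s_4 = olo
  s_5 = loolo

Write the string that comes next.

This is a Fibonacci-style word recurrence s(k) = s(k−2)·s(k−1): e.g. l·o = lo.
So term 6 is olo·loolo.

ololoolo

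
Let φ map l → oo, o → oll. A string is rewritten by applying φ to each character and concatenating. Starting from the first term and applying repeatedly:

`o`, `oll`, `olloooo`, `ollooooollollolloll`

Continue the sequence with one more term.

ollooooollollollollollooooollooooollooooolloooo

φ(ollooooollollolloll) expands symbol-by-symbol to oll oo oo oll oll oll oll oll oo oo oll oo oo oll oo oo oll oo oo; joining the 19 pieces gives the next term.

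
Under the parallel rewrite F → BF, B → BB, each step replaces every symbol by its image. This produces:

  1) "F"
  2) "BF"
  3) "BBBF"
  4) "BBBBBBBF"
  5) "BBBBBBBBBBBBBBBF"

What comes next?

φ(BBBBBBBBBBBBBBBF) expands symbol-by-symbol to BB BB BB BB BB BB BB BB BB BB BB BB BB BB BB BF; joining the 16 pieces gives the next term.

BBBBBBBBBBBBBBBBBBBBBBBBBBBBBBBF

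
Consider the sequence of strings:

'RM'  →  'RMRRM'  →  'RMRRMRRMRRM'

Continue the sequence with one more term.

RMRRMRRMRRMRRMRRMRRMRRM

s(k+1) = s(k)·R·s(k) — each term doubles the last with 'R' between the halves.
One more doubling of RMRRMRRMRRM gives the answer.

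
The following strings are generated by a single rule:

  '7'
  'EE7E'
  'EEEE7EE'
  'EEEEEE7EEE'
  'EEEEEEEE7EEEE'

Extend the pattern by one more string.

EEEEEEEEEE7EEEEE

s(k+1) = EE·s(k)·E, so each term gains EE as a prefix and E as a suffix.
So the next term is EE·EEEEEEEE7EEEE·E.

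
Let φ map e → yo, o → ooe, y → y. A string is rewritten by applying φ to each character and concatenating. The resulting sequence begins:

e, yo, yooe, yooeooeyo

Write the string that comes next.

yooeooeyoooeooeyoyooe

Apply φ to yooeooeyo symbol by symbol: y→y, o→ooe, o→ooe, e→yo, o→ooe, o→ooe, e→yo, y→y, o→ooe; joined: y ooe ooe yo ooe ooe yo y ooe.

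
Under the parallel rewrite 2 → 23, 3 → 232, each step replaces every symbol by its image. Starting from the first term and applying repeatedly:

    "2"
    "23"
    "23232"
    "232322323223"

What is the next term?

Expanding 232322323223: 2→23, 3→232, 2→23, 3→232, 2→23, 2→23, 3→232, 2→23, 3→232, 2→23, 2→23, 3→232. Concatenated: 23 232 23 232 23 23 232 23 232 23 23 232.

23232232322323232232322323232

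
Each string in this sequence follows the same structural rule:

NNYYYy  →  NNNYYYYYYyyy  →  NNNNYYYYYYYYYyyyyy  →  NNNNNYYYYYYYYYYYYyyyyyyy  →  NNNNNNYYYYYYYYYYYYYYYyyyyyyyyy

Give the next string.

The n-th term is n+1 N's then 3n Y's then 2n-1 y's (n = 1, 2, …).
For the next term, n = 6, so the run lengths are 7, 18, 11.

NNNNNNNYYYYYYYYYYYYYYYYYYyyyyyyyyyyy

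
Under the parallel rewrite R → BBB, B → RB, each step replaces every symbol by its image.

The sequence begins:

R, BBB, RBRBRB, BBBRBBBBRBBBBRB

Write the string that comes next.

RBRBRBBBBRBRBRBRBBBBRBRBRBRBBBBRB

φ(BBBRBBBBRBBBBRB) expands symbol-by-symbol to RB RB RB BBB RB RB RB RB BBB RB RB RB RB BBB RB; joining the 15 pieces gives the next term.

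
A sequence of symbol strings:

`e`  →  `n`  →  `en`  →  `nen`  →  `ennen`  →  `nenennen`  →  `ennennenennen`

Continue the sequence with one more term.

Each term (from the third on) is the two preceding terms concatenated in order: term 3 = e·n = en.
Continuing: nenennen · ennennenennen gives term 8.

nenennenennennenennen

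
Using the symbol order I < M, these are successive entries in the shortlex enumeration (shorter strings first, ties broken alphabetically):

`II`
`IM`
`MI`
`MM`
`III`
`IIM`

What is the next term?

Treat IIM as a base-2 numeral over the given alphabet and add one, carrying through any trailing M's.

IMI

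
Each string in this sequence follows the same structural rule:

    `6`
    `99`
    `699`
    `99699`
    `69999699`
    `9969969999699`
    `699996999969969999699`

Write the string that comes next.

9969969999699699996999969969999699

This is a Fibonacci-style word recurrence s(k) = s(k−2)·s(k−1): e.g. 6·99 = 699.
Continuing: 9969969999699 · 699996999969969999699 gives term 8.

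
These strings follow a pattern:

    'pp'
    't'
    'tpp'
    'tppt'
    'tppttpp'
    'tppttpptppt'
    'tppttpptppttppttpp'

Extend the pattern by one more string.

From term 3 onward, concatenate the last term with the second-to-last: t·pp = tpp, tpp·t = tppt, …
The next term joins tppttpptppttppttpp and tppttpptppt.

tppttpptppttppttpptppttpptppt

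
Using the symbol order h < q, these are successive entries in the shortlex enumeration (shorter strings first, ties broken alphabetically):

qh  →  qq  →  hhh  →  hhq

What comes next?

The successor of hhq increments the rightmost position that isn't already q and resets every position after it to h.

hqh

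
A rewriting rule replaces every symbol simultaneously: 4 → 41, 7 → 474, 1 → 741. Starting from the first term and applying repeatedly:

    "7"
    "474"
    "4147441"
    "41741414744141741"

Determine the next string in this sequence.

Replace each of the 17 characters of 41741414744141741 in place — 41 741 474 41 741 41 741 41 474 41 41 741 41 741 474 41 741 — and concatenate.

4174147441741417414147441417414174147441741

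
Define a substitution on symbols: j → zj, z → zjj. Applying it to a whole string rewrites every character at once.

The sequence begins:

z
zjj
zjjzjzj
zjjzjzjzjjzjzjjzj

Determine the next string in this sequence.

zjjzjzjzjjzjzjjzjzjjzjzjzjjzjzjjzjzjzjjzj

Applying the rule to each of the 17 symbols of zjjzjzjzjjzjzjjzj gives the pieces zjj zj zj zjj zj zjj zj zjj zj zj zjj zj zjj zj zj zjj zj, which concatenate to the answer.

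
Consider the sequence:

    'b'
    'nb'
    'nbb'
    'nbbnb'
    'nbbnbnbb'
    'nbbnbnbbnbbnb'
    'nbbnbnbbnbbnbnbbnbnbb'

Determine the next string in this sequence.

nbbnbnbbnbbnbnbbnbnbbnbbnbnbbnbbnb

From term 3 onward, concatenate the last term with the second-to-last: nb·b = nbb, nbb·nb = nbbnb, …
So term 8 is nbbnbnbbnbbnbnbbnbnbb·nbbnbnbbnbbnb.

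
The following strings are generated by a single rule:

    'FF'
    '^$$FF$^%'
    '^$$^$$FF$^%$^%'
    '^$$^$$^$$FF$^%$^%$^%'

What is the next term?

s(k+1) = ^$$·s(k)·$^%, so each term gains ^$$ as a prefix and $^% as a suffix.
Applying this once more to ^$$^$$^$$FF$^%$^%$^%:

^$$^$$^$$^$$FF$^%$^%$^%$^%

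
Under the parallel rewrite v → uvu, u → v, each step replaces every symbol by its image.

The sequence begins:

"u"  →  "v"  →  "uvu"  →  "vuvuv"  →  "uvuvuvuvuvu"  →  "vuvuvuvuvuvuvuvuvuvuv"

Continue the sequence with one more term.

uvuvuvuvuvuvuvuvuvuvuvuvuvuvuvuvuvuvuvuvuvu

Applying the rule to each of the 21 symbols of vuvuvuvuvuvuvuvuvuvuv gives the pieces uvu v uvu v uvu v uvu v uvu v uvu v uvu v uvu v uvu v uvu v uvu, which concatenate to the answer.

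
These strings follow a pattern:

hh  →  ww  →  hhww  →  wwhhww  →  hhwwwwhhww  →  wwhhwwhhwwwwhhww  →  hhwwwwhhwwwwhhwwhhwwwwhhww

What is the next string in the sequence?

wwhhwwhhwwwwhhwwhhwwwwhhwwwwhhwwhhwwwwhhww

Each term (from the third on) is the two preceding terms concatenated in order: term 3 = hh·ww = hhww.
Continuing: wwhhwwhhwwwwhhww · hhwwwwhhwwwwhhwwhhwwwwhhww gives term 8.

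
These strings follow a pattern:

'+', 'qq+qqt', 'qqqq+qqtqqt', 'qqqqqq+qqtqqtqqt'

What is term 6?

qqqqqqqqqq+qqtqqtqqtqqtqqt

Every step adds qq to the front and qqt to the end of the previous string.
From qqqqqq+qqtqqtqqt, 2 further steps: qqqqqq+qqtqqtqqt → qqqqqqqq+qqtqqtqqtqqt → (answer).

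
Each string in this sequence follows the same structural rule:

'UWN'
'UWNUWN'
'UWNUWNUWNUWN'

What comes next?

Each string is two copies of the previous one concatenated.
So the next term is two copies of UWNUWNUWNUWN.

UWNUWNUWNUWNUWNUWNUWNUWN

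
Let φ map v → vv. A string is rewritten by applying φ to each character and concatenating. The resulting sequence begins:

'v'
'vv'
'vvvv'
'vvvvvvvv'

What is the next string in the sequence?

Rewriting each symbol of vvvvvvvv: v→vv, v→vv, v→vv, v→vv, v→vv, v→vv, v→vv, v→vv, which concatenates to vv vv vv vv vv vv vv vv.

vvvvvvvvvvvvvvvv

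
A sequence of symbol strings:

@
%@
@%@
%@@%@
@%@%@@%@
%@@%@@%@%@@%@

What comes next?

@%@%@@%@%@@%@@%@%@@%@

Each term (from the third on) is the two preceding terms concatenated in order: term 3 = @·%@ = @%@.
The next term joins @%@%@@%@ and %@@%@@%@%@@%@.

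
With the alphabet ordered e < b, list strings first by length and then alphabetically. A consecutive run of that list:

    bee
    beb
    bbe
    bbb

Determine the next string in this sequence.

bbb is the last string of length 3, so the next is the first of length 4: e repeated 4 times.

eeee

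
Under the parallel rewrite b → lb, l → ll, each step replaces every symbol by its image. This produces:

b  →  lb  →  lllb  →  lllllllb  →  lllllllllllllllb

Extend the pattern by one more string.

lllllllllllllllllllllllllllllllb

Replace each of the 16 characters of lllllllllllllllb in place — ll ll ll ll ll ll ll ll ll ll ll ll ll ll ll lb — and concatenate.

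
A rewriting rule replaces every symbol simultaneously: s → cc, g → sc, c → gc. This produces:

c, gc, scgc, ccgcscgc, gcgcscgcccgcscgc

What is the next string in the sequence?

Rewriting the 16 symbols of gcgcscgcccgcscgc one by one yields sc gc sc gc cc gc sc gc gc gc sc gc cc gc sc gc; concatenated:

scgcscgcccgcscgcgcgcscgcccgcscgc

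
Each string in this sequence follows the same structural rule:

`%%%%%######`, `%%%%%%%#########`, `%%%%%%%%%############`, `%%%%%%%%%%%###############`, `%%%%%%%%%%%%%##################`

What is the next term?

Term n consists of 2n+1 %'s, followed by 3n #'s, where the shown terms are n = 2, 3, 4, 5, 6.
Setting n = 7 gives 15, 21 characters in each block.

%%%%%%%%%%%%%%%#####################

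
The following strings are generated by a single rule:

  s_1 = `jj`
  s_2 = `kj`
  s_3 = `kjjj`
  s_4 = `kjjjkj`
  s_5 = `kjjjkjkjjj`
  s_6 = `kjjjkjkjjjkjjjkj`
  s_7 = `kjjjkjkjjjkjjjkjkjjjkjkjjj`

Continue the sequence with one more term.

kjjjkjkjjjkjjjkjkjjjkjkjjjkjjjkjkjjjkjjjkj

Each term (from the third on) is the previous term followed by the one before it: term 3 = kj·jj = kjjj.
The next term joins kjjjkjkjjjkjjjkjkjjjkjkjjj and kjjjkjkjjjkjjjkj.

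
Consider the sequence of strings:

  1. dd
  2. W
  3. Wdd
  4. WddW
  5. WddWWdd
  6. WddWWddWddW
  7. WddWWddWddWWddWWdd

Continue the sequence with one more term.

This is a Fibonacci-style word recurrence s(k) = s(k−1)·s(k−2): e.g. W·dd = Wdd.
Continuing: WddWWddWddWWddWWdd · WddWWddWddW gives term 8.

WddWWddWddWWddWWddWddWWddWddW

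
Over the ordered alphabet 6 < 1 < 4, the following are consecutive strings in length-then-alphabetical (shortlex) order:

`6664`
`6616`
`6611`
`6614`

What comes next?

Find the rightmost character of 6614 below 4, bump it to the next letter, and reset everything to its right to 6.

6646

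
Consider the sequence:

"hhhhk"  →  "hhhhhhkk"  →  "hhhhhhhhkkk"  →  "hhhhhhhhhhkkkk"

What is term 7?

Each string has the form h^{2n+2} k^{n} (n = 1, 2, …).
For term 7, n = 7, so the run lengths are 16, 7.

hhhhhhhhhhhhhhhhkkkkkkk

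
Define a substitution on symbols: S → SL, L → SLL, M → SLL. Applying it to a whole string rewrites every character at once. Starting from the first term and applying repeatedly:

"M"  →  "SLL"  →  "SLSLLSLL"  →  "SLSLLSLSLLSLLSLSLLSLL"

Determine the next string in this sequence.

Replace each of the 21 characters of SLSLLSLSLLSLLSLSLLSLL in place — SL SLL SL SLL SLL SL SLL SL SLL SLL SL SLL SLL SL SLL SL SLL SLL SL SLL SLL — and concatenate.

SLSLLSLSLLSLLSLSLLSLSLLSLLSLSLLSLLSLSLLSLSLLSLLSLSLLSLL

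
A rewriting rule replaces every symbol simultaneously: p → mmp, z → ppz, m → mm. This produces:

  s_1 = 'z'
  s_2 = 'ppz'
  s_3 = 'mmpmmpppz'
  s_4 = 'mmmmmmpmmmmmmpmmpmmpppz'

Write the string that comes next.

Rewriting the 23 symbols of mmmmmmpmmmmmmpmmpmmpppz one by one yields mm mm mm mm mm mm mmp mm mm mm mm mm mm mmp mm mm mmp mm mm mmp mmp mmp ppz; concatenated:

mmmmmmmmmmmmmmpmmmmmmmmmmmmmmpmmmmmmpmmmmmmpmmpmmpppz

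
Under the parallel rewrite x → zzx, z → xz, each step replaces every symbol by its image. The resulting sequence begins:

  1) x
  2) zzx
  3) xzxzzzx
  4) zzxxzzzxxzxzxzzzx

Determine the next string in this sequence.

xzxzzzxzzxxzxzxzzzxzzxxzzzxxzzzxxzxzxzzzx

φ(zzxxzzzxxzxzxzzzx) expands symbol-by-symbol to xz xz zzx zzx xz xz xz zzx zzx xz zzx xz zzx xz xz xz zzx; joining the 17 pieces gives the next term.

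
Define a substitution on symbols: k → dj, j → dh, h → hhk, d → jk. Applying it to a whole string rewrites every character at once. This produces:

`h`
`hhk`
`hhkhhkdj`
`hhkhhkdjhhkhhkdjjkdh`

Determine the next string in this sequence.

hhkhhkdjhhkhhkdjjkdhhhkhhkdjhhkhhkdjjkdhdhdjjkhhk

φ(hhkhhkdjhhkhhkdjjkdh) expands symbol-by-symbol to hhk hhk dj hhk hhk dj jk dh hhk hhk dj hhk hhk dj jk dh dh dj jk hhk; joining the 20 pieces gives the next term.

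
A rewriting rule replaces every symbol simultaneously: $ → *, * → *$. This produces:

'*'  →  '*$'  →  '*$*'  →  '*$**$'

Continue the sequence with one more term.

Expanding *$**$: *→*$, $→*, *→*$, *→*$, $→*. Concatenated: *$ * *$ *$ *.

*$**$*$*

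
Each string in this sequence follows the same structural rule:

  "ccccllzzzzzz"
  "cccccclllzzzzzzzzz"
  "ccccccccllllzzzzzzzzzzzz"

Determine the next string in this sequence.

Each string has the form c^{2n} l^{n} z^{3n}, where the shown terms are n = 2, 3, 4.
Setting n = 5 gives 10, 5, 15 characters in each block.

cccccccccclllllzzzzzzzzzzzzzzz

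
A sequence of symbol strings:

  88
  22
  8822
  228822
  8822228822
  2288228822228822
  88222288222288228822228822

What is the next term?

From term 3 onward, concatenate the second-to-last term with the last: 88·22 = 8822, 22·8822 = 228822, …
Continuing: 2288228822228822 · 88222288222288228822228822 gives term 8.

228822882222882288222288222288228822228822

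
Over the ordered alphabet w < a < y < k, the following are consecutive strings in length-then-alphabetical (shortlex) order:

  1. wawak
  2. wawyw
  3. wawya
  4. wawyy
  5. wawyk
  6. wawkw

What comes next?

Treat wawkw as a base-4 numeral over the given alphabet and add one, carrying through any trailing k's.

wawka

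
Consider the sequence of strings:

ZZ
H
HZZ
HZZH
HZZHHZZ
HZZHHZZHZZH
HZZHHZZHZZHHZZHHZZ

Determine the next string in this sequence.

HZZHHZZHZZHHZZHHZZHZZHHZZHZZH

Each term (from the third on) is the previous term followed by the one before it: term 3 = H·ZZ = HZZ.
So term 8 is HZZHHZZHZZHHZZHHZZ·HZZHHZZHZZH.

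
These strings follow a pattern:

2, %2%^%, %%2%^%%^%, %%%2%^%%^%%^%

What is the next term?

%%%%2%^%%^%%^%%^%

Every step adds % to the front and %^% to the end of the previous string.
One more step from %%%2%^%%^%%^% gives the answer.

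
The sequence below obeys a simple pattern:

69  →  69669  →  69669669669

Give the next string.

Each string is two copies of the previous one joined by '6'.
Doubling 69669669669 with '6' between the halves:

69669669669669669669669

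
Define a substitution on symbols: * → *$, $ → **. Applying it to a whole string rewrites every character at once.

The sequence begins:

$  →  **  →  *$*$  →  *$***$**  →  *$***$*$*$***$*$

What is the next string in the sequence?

Replace each of the 16 characters of *$***$*$*$***$*$ in place — *$ ** *$ *$ *$ ** *$ ** *$ ** *$ *$ *$ ** *$ ** — and concatenate.

*$***$*$*$***$***$***$*$*$***$**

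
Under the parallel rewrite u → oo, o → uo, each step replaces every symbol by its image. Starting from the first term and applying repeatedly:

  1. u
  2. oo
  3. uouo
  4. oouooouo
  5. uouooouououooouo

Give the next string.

Rewriting the 16 symbols of uouooouououooouo one by one yields oo uo oo uo uo uo oo uo oo uo oo uo uo uo oo uo; concatenated:

oouooouououooouooouooouououooouo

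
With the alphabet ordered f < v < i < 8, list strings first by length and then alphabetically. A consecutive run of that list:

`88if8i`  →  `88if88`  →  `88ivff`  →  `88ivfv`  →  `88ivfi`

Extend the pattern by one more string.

88ivf8

The successor of 88ivfi increments the rightmost position that isn't already 8 and resets every position after it to f.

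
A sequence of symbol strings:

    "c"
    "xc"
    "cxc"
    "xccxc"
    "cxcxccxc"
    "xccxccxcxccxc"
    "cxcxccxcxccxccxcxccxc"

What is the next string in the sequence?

This is a Fibonacci-style word recurrence s(k) = s(k−2)·s(k−1): e.g. c·xc = cxc.
Continuing: xccxccxcxccxc · cxcxccxcxccxccxcxccxc gives term 8.

xccxccxcxccxccxcxccxcxccxccxcxccxc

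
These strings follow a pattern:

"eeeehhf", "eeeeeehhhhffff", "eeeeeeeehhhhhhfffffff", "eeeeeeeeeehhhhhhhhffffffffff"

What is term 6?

eeeeeeeeeeeeeehhhhhhhhhhhhffffffffffffffff

Term n consists of 2n+2 e's, followed by 2n h's, followed by 3n-2 f's (n = 1, 2, …).
At n = 6 the blocks have lengths 14, 12, 16.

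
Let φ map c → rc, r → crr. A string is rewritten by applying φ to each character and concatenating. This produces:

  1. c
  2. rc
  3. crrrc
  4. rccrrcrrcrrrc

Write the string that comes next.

Replace each of the 13 characters of rccrrcrrcrrrc in place — crr rc rc crr crr rc crr crr rc crr crr crr rc — and concatenate.

crrrcrccrrcrrrccrrcrrrccrrcrrcrrrc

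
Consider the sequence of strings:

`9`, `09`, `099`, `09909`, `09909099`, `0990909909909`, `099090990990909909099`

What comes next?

0990909909909099090990990909909909

This is a Fibonacci-style word recurrence s(k) = s(k−1)·s(k−2): e.g. 09·9 = 099.
The next term joins 099090990990909909099 and 0990909909909.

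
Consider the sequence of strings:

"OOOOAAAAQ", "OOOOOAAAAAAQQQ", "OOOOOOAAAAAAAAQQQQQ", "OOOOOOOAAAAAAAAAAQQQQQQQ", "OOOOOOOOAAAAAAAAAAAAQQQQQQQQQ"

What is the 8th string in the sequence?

The n-th term is n+3 O's then 2n+2 A's then 2n-1 Q's (n = 1, 2, …).
For term 8, n = 8, so the run lengths are 11, 18, 15.

OOOOOOOOOOOAAAAAAAAAAAAAAAAAAQQQQQQQQQQQQQQQ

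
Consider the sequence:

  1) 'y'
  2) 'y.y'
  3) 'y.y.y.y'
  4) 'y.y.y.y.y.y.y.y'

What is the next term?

Each string is two copies of the previous one joined by '.'.
Doubling y.y.y.y.y.y.y.y with '.' between the halves:

y.y.y.y.y.y.y.y.y.y.y.y.y.y.y.y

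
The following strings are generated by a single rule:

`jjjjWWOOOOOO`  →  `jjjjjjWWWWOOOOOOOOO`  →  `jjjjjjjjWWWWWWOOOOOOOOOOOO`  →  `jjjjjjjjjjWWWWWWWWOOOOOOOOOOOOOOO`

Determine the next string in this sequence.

jjjjjjjjjjjjWWWWWWWWWWOOOOOOOOOOOOOOOOOO

Term n consists of 2n j's, followed by 2n-2 W's, followed by 3n O's, where the shown terms are n = 2, 3, 4, 5.
Setting n = 6 gives 12, 10, 18 characters in each block.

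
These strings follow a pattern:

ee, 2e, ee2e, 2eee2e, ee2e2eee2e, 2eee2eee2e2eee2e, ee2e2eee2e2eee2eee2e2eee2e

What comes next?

2eee2eee2e2eee2eee2e2eee2e2eee2eee2e2eee2e

From term 3 onward, concatenate the second-to-last term with the last: ee·2e = ee2e, 2e·ee2e = 2eee2e, …
The next term joins 2eee2eee2e2eee2e and ee2e2eee2e2eee2eee2e2eee2e.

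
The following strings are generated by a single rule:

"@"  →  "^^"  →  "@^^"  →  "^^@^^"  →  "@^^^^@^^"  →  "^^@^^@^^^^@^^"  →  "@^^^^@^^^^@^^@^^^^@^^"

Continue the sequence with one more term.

^^@^^@^^^^@^^@^^^^@^^^^@^^@^^^^@^^

Each term (from the third on) is the two preceding terms concatenated in order: term 3 = @·^^ = @^^.
The next term joins ^^@^^@^^^^@^^ and @^^^^@^^^^@^^@^^^^@^^.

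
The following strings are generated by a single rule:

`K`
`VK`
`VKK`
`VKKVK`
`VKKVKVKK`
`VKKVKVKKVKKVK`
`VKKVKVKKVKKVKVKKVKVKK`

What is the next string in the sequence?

VKKVKVKKVKKVKVKKVKVKKVKKVKVKKVKKVK

This is a Fibonacci-style word recurrence s(k) = s(k−1)·s(k−2): e.g. VK·K = VKK.
So term 8 is VKKVKVKKVKKVKVKKVKVKK·VKKVKVKKVKKVK.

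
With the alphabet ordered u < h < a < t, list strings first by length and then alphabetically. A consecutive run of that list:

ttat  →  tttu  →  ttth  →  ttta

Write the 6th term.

uuuuu

Continuing the enumeration 2 steps past ttta: ttta → tttt → (answer).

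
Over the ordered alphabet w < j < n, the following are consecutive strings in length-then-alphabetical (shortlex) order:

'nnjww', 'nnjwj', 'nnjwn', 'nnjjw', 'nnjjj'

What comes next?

Treat nnjjj as a base-3 numeral over the given alphabet and add one, carrying through any trailing n's.

nnjjn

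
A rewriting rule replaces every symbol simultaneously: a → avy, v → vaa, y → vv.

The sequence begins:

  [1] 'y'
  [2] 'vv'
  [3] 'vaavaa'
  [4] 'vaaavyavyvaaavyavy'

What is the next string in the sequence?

vaaavyavyavyvaavvavyvaavvvaaavyavyavyvaavvavyvaavv

φ(vaaavyavyvaaavyavy) expands symbol-by-symbol to vaa avy avy avy vaa vv avy vaa vv vaa avy avy avy vaa vv avy vaa vv; joining the 18 pieces gives the next term.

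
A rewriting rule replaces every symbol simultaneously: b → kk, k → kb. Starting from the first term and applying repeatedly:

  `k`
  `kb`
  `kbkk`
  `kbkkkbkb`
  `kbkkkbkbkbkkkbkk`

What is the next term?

Applying the rule to each of the 16 symbols of kbkkkbkbkbkkkbkk gives the pieces kb kk kb kb kb kk kb kk kb kk kb kb kb kk kb kb, which concatenate to the answer.

kbkkkbkbkbkkkbkkkbkkkbkbkbkkkbkb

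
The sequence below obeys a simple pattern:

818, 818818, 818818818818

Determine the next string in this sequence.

818818818818818818818818

s(k+1) = s(k)·s(k) — each term doubles the last.
One more doubling of 818818818818 gives the answer.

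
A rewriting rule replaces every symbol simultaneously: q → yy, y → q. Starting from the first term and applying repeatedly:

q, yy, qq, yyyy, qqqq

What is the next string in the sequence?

Expanding qqqq: q→yy, q→yy, q→yy, q→yy. Concatenated: yy yy yy yy.

yyyyyyyy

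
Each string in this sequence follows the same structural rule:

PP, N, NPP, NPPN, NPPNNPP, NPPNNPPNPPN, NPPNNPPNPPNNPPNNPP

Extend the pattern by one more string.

NPPNNPPNPPNNPPNNPPNPPNNPPNPPN

This is a Fibonacci-style word recurrence s(k) = s(k−1)·s(k−2): e.g. N·PP = NPP.
The next term joins NPPNNPPNPPNNPPNNPP and NPPNNPPNPPN.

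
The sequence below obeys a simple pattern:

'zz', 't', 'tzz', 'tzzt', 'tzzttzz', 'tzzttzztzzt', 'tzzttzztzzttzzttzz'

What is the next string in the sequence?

tzzttzztzzttzzttzztzzttzztzzt

Each term (from the third on) is the previous term followed by the one before it: term 3 = t·zz = tzz.
So term 8 is tzzttzztzzttzzttzz·tzzttzztzzt.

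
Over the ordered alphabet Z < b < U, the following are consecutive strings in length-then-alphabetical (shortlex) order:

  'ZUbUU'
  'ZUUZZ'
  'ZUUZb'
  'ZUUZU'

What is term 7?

Advancing 3 positions from ZUUZU through ZUUZU → ZUUbZ → ZUUbb reaches term 7.

ZUUbU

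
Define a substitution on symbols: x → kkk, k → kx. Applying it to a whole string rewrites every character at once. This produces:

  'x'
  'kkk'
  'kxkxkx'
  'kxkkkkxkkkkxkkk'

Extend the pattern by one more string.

Applying the rule to each of the 15 symbols of kxkkkkxkkkkxkkk gives the pieces kx kkk kx kx kx kx kkk kx kx kx kx kkk kx kx kx, which concatenate to the answer.

kxkkkkxkxkxkxkkkkxkxkxkxkkkkxkxkx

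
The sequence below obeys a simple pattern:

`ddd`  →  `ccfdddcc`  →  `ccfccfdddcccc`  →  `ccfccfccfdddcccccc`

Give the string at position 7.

Each term wraps the previous one in ccf on the left and cc on the right.
From ccfccfccfdddcccccc, 3 further steps: ccfccfccfdddcccccc → ccfccfccfccfdddcccccccc → ccfccfccfccfccfdddcccccccccc → (answer).

ccfccfccfccfccfccfdddcccccccccccc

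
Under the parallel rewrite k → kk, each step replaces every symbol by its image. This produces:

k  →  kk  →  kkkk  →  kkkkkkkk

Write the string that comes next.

Apply φ to kkkkkkkk symbol by symbol: k→kk, k→kk, k→kk, k→kk, k→kk, k→kk, k→kk, k→kk; joined: kk kk kk kk kk kk kk kk.

kkkkkkkkkkkkkkkk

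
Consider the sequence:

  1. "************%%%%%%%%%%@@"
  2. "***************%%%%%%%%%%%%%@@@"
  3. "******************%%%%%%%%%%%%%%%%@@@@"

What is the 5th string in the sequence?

The n-th term is 3n+3 *'s then 3n+1 %'s then n-1 @'s, where the shown terms are n = 3, 4, 5.
At n = 7 the blocks have lengths 24, 22, 6.

************************%%%%%%%%%%%%%%%%%%%%%%@@@@@@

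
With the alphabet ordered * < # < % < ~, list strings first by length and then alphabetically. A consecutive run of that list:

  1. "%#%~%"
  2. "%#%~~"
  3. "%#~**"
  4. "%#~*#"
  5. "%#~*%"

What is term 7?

Advancing 2 positions from %#~*% through %#~*% → %#~*~ reaches term 7.

%#~#*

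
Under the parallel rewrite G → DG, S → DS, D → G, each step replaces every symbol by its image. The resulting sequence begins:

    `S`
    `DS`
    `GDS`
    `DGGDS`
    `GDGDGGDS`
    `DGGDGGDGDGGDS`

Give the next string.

Rewriting the 13 symbols of DGGDGGDGDGGDS one by one yields G DG DG G DG DG G DG G DG DG G DS; concatenated:

GDGDGGDGDGGDGGDGDGGDS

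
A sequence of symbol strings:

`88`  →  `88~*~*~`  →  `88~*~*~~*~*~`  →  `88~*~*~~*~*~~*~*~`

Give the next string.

88~*~*~~*~*~~*~*~~*~*~

The strings grow by a fixed suffix ~*~*~ each time.
So the next term is 88~*~*~~*~*~~*~*~·~*~*~.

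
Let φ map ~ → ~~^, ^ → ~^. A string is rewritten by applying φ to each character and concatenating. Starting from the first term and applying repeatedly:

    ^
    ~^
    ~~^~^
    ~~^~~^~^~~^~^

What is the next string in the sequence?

~~^~~^~^~~^~~^~^~~^~^~~^~~^~^~~^~^

Applying the rule to each of the 13 symbols of ~~^~~^~^~~^~^ gives the pieces ~~^ ~~^ ~^ ~~^ ~~^ ~^ ~~^ ~^ ~~^ ~~^ ~^ ~~^ ~^, which concatenate to the answer.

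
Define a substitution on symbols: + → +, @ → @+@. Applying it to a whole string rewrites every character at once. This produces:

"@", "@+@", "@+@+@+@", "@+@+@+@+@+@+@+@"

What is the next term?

Replace each of the 15 characters of @+@+@+@+@+@+@+@ in place — @+@ + @+@ + @+@ + @+@ + @+@ + @+@ + @+@ + @+@ — and concatenate.

@+@+@+@+@+@+@+@+@+@+@+@+@+@+@+@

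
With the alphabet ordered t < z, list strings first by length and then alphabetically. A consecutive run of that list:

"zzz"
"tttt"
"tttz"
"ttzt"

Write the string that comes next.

Treat ttzt as a base-2 numeral over the given alphabet and add one, carrying through any trailing z's.

ttzz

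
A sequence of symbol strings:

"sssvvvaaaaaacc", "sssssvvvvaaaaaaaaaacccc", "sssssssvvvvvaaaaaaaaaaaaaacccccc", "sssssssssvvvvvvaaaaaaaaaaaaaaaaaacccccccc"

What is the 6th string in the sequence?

Reading off run lengths: s runs 3, 5, 7, 9; v runs 3, 4, 5, 6; a runs 6, 10, 14, 18; c runs 2, 4, 6, 8 — each is linear in n (n = 1, 2, …).
For term 6, n = 6, so the run lengths are 13, 8, 26, 12.

sssssssssssssvvvvvvvvaaaaaaaaaaaaaaaaaaaaaaaaaacccccccccccc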